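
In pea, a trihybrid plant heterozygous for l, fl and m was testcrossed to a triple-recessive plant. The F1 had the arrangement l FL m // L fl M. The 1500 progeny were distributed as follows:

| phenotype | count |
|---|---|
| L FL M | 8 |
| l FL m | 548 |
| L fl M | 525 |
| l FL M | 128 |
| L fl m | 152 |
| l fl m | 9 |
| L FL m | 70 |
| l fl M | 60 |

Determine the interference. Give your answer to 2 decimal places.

The two rarest classes, l fl m and L FL M, are the double crossovers. Comparing them with the parentals, only the fl allele has switched, so fl is the middle locus and the order is l – fl – m.
l–fl: (130 + 17)/1500 = 0.0980; fl–m: (280 + 17)/1500 = 0.1980.
Expected DCO frequency = 0.0980 × 0.1980 ≈ 0.01940; observed = 17/1500 ≈ 0.01133.
Coefficient of coincidence = 0.01133/0.01940 ≈ 0.58; interference = 1 − 0.58 = 0.42.

0.42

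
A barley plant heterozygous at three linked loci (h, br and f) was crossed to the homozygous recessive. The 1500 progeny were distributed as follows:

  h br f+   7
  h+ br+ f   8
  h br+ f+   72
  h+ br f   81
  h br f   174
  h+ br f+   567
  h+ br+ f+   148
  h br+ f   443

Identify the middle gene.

h

The two most frequent reciprocal classes, h+ br f+ and h br+ f, are the parental types, so the F1 was h+ br f+ / h br+ f.
The two rarest classes, h br f+ and h+ br+ f, are the double crossovers. Comparing them with the parentals, only the h allele has switched, so h is the middle locus and the order is f – h – br.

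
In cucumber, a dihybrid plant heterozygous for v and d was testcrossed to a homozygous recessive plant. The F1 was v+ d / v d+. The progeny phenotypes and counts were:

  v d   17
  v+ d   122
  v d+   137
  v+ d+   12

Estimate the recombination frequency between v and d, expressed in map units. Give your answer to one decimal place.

The recombinant classes are v+ d+ and v d: 12 + 17 = 29.
Recombination frequency = 29/288 = 0.1007 ≈ 10.1%, i.e. 10.1 map units.

10.1 map units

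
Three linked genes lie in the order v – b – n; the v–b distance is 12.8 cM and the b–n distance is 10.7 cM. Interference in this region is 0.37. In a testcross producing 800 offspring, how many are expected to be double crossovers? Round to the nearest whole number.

Map distances give recombination frequencies of 0.128 and 0.107 for the two intervals.
With interference 0.37 (so coincidence = 0.63), expected double-crossover frequency = 0.128 × 0.107 × 0.63 = 0.00863.
Expected number = 0.00863 × 800 = 6.90 ≈ 7.

7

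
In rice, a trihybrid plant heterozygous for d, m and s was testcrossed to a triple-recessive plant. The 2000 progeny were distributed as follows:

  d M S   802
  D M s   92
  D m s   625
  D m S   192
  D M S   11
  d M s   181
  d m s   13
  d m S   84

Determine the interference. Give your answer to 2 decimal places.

The two most frequent reciprocal classes, d M S and D m s, are the parental types, so the F1 was d M S / D m s.
The two rarest classes, D M S and d m s, are the double crossovers. Comparing them with the parentals, only the d allele has switched, so d is the middle locus and the order is s – d – m.
s–d: (373 + 24)/2000 = 0.1985; d–m: (176 + 24)/2000 = 0.1000.
Expected DCO frequency = 0.1985 × 0.1000 ≈ 0.01985; observed = 24/2000 ≈ 0.01200.
Coefficient of coincidence = 0.01200/0.01985 ≈ 0.60; interference = 1 − 0.60 = 0.40.

0.40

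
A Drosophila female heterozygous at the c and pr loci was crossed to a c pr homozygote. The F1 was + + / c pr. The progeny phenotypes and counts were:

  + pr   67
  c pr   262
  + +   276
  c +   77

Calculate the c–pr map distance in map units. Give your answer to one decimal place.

21.1 map units

The recombinant classes are + pr and c +: 67 + 77 = 144.
Recombination frequency = 144/682 = 0.2111 ≈ 21.1%, i.e. 21.1 map units.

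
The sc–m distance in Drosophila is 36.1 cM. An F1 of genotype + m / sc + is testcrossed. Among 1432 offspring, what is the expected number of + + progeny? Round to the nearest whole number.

A map distance of 36.1 cM corresponds to a recombination frequency of 0.361.
The F1 is + m / sc +, so + + is a recombinant gamete class with expected frequency r/2 = 0.361/2 = 0.1805.
Expected number = 0.1805 × 1432 = 258.48 ≈ 258.

258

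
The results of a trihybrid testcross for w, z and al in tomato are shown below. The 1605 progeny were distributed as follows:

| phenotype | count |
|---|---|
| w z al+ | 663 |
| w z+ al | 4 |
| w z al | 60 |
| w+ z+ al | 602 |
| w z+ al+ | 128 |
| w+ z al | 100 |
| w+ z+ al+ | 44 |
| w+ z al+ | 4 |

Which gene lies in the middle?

The two most frequent reciprocal classes, w z al+ and w+ z+ al, are the parental types, so the F1 was w z al+ / w+ z+ al.
The two rarest classes, w+ z al+ and w z+ al, are the double crossovers. Comparing them with the parentals, only the w allele has switched, so w is the middle locus and the order is al – w – z.

w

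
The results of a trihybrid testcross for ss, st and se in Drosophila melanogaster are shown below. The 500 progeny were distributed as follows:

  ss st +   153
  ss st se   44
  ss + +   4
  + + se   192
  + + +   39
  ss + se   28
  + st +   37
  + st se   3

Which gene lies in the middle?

st

The two most frequent reciprocal classes, + + se and ss st +, are the parental types, so the F1 was + + se / ss st +.
The two rarest classes, + st se and ss + +, are the double crossovers. Comparing them with the parentals, only the st allele has switched, so st is the middle locus and the order is se – st – ss.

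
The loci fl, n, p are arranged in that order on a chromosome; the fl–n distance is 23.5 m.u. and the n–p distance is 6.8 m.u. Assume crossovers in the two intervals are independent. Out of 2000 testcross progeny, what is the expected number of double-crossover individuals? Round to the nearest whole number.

32

Map distances give recombination frequencies of 0.235 and 0.068 for the two intervals.
With no interference, expected double-crossover frequency = 0.235 × 0.068 = 0.01598.
Expected number = 0.01598 × 2000 = 31.96 ≈ 32.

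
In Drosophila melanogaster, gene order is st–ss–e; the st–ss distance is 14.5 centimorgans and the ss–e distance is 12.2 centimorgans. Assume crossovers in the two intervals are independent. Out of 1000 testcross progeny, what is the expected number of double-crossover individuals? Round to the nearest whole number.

Map distances give recombination frequencies of 0.145 and 0.122 for the two intervals.
With no interference, expected double-crossover frequency = 0.145 × 0.122 = 0.01769.
Expected number = 0.01769 × 1000 = 17.69 ≈ 18.

18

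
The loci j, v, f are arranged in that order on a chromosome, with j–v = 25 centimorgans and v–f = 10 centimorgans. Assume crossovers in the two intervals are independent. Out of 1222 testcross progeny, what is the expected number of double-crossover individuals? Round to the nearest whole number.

31

Map distances give recombination frequencies of 0.250 and 0.100 for the two intervals.
With no interference, expected double-crossover frequency = 0.250 × 0.100 = 0.02500.
Expected number = 0.02500 × 1222 = 30.55 ≈ 31.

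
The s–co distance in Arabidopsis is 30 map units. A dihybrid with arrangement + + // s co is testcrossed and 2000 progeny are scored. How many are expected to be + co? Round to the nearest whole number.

300

A map distance of 30 map units corresponds to a recombination frequency of 0.300.
The F1 is + + / s co, so + co is a recombinant gamete class with expected frequency r/2 = 0.300/2 = 0.1500.
Expected number = 0.1500 × 2000 = 300.00 ≈ 300.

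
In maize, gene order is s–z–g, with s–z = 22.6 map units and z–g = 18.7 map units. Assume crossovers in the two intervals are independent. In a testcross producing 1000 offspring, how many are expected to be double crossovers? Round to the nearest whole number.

42

Map distances give recombination frequencies of 0.226 and 0.187 for the two intervals.
With no interference, expected double-crossover frequency = 0.226 × 0.187 = 0.04226.
Expected number = 0.04226 × 1000 = 42.26 ≈ 42.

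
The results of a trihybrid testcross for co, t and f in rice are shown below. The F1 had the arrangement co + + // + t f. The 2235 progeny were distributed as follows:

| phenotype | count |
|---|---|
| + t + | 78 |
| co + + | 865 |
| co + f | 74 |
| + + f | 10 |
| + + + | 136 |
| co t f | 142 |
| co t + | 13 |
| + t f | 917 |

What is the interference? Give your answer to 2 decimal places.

The two rarest classes, co t + and + + f, are the double crossovers. Comparing them with the parentals, only the t allele has switched, so t is the middle locus and the order is f – t – co.
f–t: (152 + 23)/2235 = 0.0783; t–co: (278 + 23)/2235 = 0.1347.
Expected DCO frequency = 0.0783 × 0.1347 ≈ 0.01055; observed = 23/2235 ≈ 0.01029.
Coefficient of coincidence = 0.01029/0.01055 ≈ 0.98; interference = 1 − 0.98 = 0.02.

0.02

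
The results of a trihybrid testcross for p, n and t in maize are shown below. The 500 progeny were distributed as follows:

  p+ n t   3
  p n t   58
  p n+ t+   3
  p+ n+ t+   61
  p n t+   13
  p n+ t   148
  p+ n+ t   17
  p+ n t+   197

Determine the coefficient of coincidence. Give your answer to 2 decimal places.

0.67

The two most frequent reciprocal classes, p+ n t+ and p n+ t, are the parental types, so the F1 was p+ n t+ / p n+ t.
The two rarest classes, p+ n t and p n+ t+, are the double crossovers. Comparing them with the parentals, only the t allele has switched, so t is the middle locus and the order is p – t – n.
p–t: (30 + 6)/500 = 0.0720; t–n: (119 + 6)/500 = 0.2500.
Expected DCO frequency = 0.0720 × 0.2500 ≈ 0.01800; observed = 6/500 ≈ 0.01200.
Coefficient of coincidence = 0.01200/0.01800 ≈ 0.67.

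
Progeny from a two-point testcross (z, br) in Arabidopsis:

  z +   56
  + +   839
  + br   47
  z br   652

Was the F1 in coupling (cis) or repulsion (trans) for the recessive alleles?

cis

The two most frequent classes are + + (839) and z br (652); these are the parental (non-recombinant) types.
So the F1 carried + + on one chromosome and z br on the other — the recessive alleles are on the same chromosome (cis / coupling).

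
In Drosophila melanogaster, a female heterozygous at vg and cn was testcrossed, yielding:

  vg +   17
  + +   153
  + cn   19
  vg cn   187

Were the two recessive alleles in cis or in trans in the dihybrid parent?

The two most frequent classes are + + (153) and vg cn (187); these are the parental (non-recombinant) types.
So the F1 carried + + on one chromosome and vg cn on the other — the recessive alleles are on the same chromosome (cis / coupling).

cis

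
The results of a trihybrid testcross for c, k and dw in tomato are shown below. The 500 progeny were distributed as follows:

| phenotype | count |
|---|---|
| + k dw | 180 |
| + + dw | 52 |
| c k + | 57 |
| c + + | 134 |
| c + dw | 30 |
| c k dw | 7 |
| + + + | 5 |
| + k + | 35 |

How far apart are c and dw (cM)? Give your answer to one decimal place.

The two most frequent reciprocal classes, + k dw and c + +, are the parental types, so the F1 was + k dw / c + +.
The two rarest classes, c k dw and + + +, are the double crossovers. Comparing them with the parentals, only the c allele has switched, so c is the middle locus and the order is k – c – dw.
Crossovers in the c–dw interval produce the single-crossover classes + k + and c + dw (35 + 30 = 65) plus the double crossovers (12).
RF(c–dw) = (65 + 12) / 500 = 77/500 = 0.1540 → 15.4 cM.

15.4 cM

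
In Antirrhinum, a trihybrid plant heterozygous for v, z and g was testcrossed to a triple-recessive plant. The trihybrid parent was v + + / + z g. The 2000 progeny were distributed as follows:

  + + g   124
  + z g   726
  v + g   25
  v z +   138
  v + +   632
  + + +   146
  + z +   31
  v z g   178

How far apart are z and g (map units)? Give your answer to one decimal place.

The two rarest classes, v + g and + z +, are the double crossovers. Comparing them with the parentals, only the g allele has switched, so g is the middle locus and the order is z – g – v.
Crossovers in the z–g interval produce the single-crossover classes v z + and + + g (138 + 124 = 262) plus the double crossovers (56).
RF(z–g) = (262 + 56) / 2000 = 318/2000 = 0.1590 → 15.9 map units.

15.9 map units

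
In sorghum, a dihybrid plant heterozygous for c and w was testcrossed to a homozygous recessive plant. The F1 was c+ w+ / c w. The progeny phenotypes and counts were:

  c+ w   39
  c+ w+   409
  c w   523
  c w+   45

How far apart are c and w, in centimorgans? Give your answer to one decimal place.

The recombinant classes are c+ w and c w+: 39 + 45 = 84.
Recombination frequency = 84/1016 = 0.0827 ≈ 8.3%, i.e. 8.3 centimorgans.

8.3 centimorgans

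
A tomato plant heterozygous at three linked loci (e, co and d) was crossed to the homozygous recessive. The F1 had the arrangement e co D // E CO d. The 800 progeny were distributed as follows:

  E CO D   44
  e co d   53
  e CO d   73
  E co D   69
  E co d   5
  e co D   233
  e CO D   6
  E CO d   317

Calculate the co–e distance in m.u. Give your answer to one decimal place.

The two rarest classes, e CO D and E co d, are the double crossovers. Comparing them with the parentals, only the co allele has switched, so co is the middle locus and the order is d – co – e.
Crossovers in the co–e interval produce the single-crossover classes E co D and e CO d (69 + 73 = 142) plus the double crossovers (11).
RF(co–e) = (142 + 11) / 800 = 153/800 = 0.1913 → 19.1 m.u.

19.1 m.u.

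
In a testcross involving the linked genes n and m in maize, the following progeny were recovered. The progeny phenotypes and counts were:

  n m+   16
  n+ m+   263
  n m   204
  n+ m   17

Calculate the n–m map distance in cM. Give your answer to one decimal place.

6.6 cM

The two most frequent classes, n+ m+ (263) and n m (204), are the parental types, so the F1 was n+ m+ / n m.
The recombinant classes are n+ m and n m+: 17 + 16 = 33.
Recombination frequency = 33/500 = 0.0660 ≈ 6.6%, i.e. 6.6 cM.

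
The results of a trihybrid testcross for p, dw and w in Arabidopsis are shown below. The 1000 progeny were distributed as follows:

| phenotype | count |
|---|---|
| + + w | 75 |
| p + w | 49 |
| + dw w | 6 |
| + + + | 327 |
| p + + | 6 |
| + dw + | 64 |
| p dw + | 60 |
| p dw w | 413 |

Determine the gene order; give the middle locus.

p

The two most frequent reciprocal classes, p dw w and + + +, are the parental types, so the F1 was p dw w / + + +.
The two rarest classes, + dw w and p + +, are the double crossovers. Comparing them with the parentals, only the p allele has switched, so p is the middle locus and the order is w – p – dw.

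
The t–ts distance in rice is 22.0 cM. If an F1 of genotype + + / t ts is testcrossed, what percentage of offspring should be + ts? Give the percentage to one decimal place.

11.0%

A map distance of 22.0 cM corresponds to a recombination frequency of 0.220.
The F1 is + + / t ts, so + ts is a recombinant gamete class with expected frequency r/2 = 0.220/2 = 0.1100.
That is 0.1100 = 11.0% of the progeny.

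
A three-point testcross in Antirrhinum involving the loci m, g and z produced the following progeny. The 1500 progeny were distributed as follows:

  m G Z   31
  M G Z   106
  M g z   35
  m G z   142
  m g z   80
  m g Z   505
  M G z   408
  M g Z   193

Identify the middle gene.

g

The two most frequent reciprocal classes, m g Z and M G z, are the parental types, so the F1 was m g Z / M G z.
The two rarest classes, m G Z and M g z, are the double crossovers. Comparing them with the parentals, only the g allele has switched, so g is the middle locus and the order is z – g – m.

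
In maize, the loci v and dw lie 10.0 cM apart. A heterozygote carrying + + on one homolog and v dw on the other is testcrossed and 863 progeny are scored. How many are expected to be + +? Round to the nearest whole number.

388

A map distance of 10.0 cM corresponds to a recombination frequency of 0.100.
The F1 is + + / v dw, so + + is a parental gamete class with expected frequency (1 − r)/2 = 0.900/2 = 0.4500.
Expected number = 0.4500 × 863 = 388.35 ≈ 388.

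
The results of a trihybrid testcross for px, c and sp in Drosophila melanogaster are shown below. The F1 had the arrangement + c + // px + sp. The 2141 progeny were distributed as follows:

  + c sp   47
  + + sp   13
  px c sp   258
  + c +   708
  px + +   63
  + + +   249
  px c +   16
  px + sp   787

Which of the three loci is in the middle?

The two rarest classes, px c + and + + sp, are the double crossovers. Comparing them with the parentals, only the px allele has switched, so px is the middle locus and the order is sp – px – c.

px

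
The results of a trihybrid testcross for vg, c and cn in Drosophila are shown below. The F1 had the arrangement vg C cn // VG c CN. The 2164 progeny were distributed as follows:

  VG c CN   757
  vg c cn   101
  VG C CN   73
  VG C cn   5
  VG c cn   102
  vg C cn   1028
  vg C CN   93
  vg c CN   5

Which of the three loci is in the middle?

The two rarest classes, VG C cn and vg c CN, are the double crossovers. Comparing them with the parentals, only the vg allele has switched, so vg is the middle locus and the order is cn – vg – c.

vg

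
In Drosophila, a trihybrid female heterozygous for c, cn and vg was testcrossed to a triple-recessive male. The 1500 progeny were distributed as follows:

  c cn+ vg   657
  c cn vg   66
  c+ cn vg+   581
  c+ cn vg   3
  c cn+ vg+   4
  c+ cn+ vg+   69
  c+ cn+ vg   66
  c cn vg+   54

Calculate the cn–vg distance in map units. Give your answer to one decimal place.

9.5 map units

The two most frequent reciprocal classes, c cn+ vg and c+ cn vg+, are the parental types, so the F1 was c cn+ vg / c+ cn vg+.
The two rarest classes, c cn+ vg+ and c+ cn vg, are the double crossovers. Comparing them with the parentals, only the vg allele has switched, so vg is the middle locus and the order is cn – vg – c.
Crossovers in the cn–vg interval produce the single-crossover classes c cn vg and c+ cn+ vg+ (66 + 69 = 135) plus the double crossovers (7).
RF(cn–vg) = (135 + 7) / 1500 = 142/1500 = 0.0947 → 9.5 map units.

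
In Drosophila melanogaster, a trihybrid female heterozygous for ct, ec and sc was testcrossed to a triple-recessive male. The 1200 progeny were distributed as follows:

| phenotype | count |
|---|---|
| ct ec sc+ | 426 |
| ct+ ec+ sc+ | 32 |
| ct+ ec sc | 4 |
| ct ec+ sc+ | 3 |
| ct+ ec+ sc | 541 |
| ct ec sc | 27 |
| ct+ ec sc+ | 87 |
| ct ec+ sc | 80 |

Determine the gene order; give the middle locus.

ec

The two most frequent reciprocal classes, ct ec sc+ and ct+ ec+ sc, are the parental types, so the F1 was ct ec sc+ / ct+ ec+ sc.
The two rarest classes, ct ec+ sc+ and ct+ ec sc, are the double crossovers. Comparing them with the parentals, only the ec allele has switched, so ec is the middle locus and the order is ct – ec – sc.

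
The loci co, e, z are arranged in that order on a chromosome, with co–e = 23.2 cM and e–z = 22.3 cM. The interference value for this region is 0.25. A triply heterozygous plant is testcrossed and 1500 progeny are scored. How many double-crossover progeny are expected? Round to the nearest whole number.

58

Map distances give recombination frequencies of 0.232 and 0.223 for the two intervals.
With interference 0.25 (so coincidence = 0.75), expected double-crossover frequency = 0.232 × 0.223 × 0.75 = 0.03880.
Expected number = 0.03880 × 1500 = 58.20 ≈ 58.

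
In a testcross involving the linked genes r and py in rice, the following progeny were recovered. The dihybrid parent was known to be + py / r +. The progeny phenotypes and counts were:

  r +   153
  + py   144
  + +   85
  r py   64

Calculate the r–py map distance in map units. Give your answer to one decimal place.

The recombinant classes are + + and r py: 85 + 64 = 149.
Recombination frequency = 149/446 = 0.3341 ≈ 33.4%, i.e. 33.4 map units.

33.4 map units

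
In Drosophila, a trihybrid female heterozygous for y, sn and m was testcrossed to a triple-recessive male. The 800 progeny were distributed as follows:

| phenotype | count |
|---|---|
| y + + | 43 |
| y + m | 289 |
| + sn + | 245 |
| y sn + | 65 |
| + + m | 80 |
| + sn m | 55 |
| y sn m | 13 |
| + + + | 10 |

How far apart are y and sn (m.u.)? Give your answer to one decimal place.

The two most frequent reciprocal classes, y + m and + sn +, are the parental types, so the F1 was y + m / + sn +.
The two rarest classes, y sn m and + + +, are the double crossovers. Comparing them with the parentals, only the sn allele has switched, so sn is the middle locus and the order is y – sn – m.
Crossovers in the y–sn interval produce the single-crossover classes + + m and y sn + (80 + 65 = 145) plus the double crossovers (23).
RF(y–sn) = (145 + 23) / 800 = 168/800 = 0.2100 → 21.0 m.u.

21.0 m.u.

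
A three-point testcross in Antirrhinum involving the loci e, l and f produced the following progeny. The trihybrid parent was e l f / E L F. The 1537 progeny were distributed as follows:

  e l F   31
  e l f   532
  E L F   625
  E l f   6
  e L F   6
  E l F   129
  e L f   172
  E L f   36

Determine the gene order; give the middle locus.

The two rarest classes, E l f and e L F, are the double crossovers. Comparing them with the parentals, only the e allele has switched, so e is the middle locus and the order is f – e – l.

e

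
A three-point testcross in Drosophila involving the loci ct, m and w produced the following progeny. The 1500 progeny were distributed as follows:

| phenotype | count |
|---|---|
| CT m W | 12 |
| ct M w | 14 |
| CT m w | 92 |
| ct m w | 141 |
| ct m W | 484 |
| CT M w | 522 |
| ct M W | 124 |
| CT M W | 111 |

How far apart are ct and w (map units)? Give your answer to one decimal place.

The two most frequent reciprocal classes, CT M w and ct m W, are the parental types, so the F1 was CT M w / ct m W.
The two rarest classes, ct M w and CT m W, are the double crossovers. Comparing them with the parentals, only the ct allele has switched, so ct is the middle locus and the order is w – ct – m.
Crossovers in the w–ct interval produce the single-crossover classes CT M W and ct m w (111 + 141 = 252) plus the double crossovers (26).
RF(w–ct) = (252 + 26) / 1500 = 278/1500 = 0.1853 → 18.5 map units.

18.5 map units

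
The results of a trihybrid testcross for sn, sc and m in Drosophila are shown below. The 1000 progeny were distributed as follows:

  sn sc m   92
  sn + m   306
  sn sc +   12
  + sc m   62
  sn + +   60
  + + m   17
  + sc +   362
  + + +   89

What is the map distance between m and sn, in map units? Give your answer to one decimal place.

The two most frequent reciprocal classes, sn + m and + sc +, are the parental types, so the F1 was sn + m / + sc +.
The two rarest classes, + + m and sn sc +, are the double crossovers. Comparing them with the parentals, only the sn allele has switched, so sn is the middle locus and the order is m – sn – sc.
Crossovers in the m–sn interval produce the single-crossover classes sn + + and + sc m (60 + 62 = 122) plus the double crossovers (29).
RF(m–sn) = (122 + 29) / 1000 = 151/1000 = 0.1510 → 15.1 map units.

15.1 map units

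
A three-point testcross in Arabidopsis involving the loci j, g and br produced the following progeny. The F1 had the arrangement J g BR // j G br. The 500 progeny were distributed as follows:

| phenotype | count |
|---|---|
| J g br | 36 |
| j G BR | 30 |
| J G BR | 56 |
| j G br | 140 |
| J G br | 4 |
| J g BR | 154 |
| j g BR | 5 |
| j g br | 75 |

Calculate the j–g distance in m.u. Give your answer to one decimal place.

The two rarest classes, j g BR and J G br, are the double crossovers. Comparing them with the parentals, only the j allele has switched, so j is the middle locus and the order is br – j – g.
Crossovers in the j–g interval produce the single-crossover classes J G BR and j g br (56 + 75 = 131) plus the double crossovers (9).
RF(j–g) = (131 + 9) / 500 = 140/500 = 0.2800 → 28.0 m.u.

28.0 m.u.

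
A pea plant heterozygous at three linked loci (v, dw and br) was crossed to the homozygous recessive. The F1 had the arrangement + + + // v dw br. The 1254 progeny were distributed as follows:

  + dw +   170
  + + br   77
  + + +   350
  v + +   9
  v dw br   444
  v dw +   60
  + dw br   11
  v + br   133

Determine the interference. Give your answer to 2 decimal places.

0.51

The two rarest classes, v + + and + dw br, are the double crossovers. Comparing them with the parentals, only the v allele has switched, so v is the middle locus and the order is br – v – dw.
br–v: (137 + 20)/1254 = 0.1252; v–dw: (303 + 20)/1254 = 0.2576.
Expected DCO frequency = 0.1252 × 0.2576 ≈ 0.03225; observed = 20/1254 ≈ 0.01595.
Coefficient of coincidence = 0.01595/0.03225 ≈ 0.49; interference = 1 − 0.49 = 0.51.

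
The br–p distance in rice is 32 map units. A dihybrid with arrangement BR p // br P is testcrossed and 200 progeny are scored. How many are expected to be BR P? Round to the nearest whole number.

32

A map distance of 32 map units corresponds to a recombination frequency of 0.320.
The F1 is BR p / br P, so BR P is a recombinant gamete class with expected frequency r/2 = 0.320/2 = 0.1600.
Expected number = 0.1600 × 200 = 32.00 ≈ 32.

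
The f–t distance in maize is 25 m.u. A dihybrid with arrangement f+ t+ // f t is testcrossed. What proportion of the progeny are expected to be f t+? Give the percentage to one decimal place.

A map distance of 25 m.u. corresponds to a recombination frequency of 0.250.
The F1 is f+ t+ / f t, so f t+ is a recombinant gamete class with expected frequency r/2 = 0.250/2 = 0.1250.
That is 0.1250 = 12.5% of the progeny.

12.5%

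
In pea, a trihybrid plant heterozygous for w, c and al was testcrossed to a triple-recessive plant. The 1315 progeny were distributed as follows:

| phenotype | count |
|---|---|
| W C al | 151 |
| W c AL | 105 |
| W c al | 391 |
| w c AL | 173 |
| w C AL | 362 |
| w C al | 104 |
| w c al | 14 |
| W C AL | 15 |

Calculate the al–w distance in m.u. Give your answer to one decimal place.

The two most frequent reciprocal classes, W c al and w C AL, are the parental types, so the F1 was W c al / w C AL.
The two rarest classes, w c al and W C AL, are the double crossovers. Comparing them with the parentals, only the w allele has switched, so w is the middle locus and the order is al – w – c.
Crossovers in the al–w interval produce the single-crossover classes W c AL and w C al (105 + 104 = 209) plus the double crossovers (29).
RF(al–w) = (209 + 29) / 1315 = 238/1315 = 0.1810 → 18.1 m.u.

18.1 m.u.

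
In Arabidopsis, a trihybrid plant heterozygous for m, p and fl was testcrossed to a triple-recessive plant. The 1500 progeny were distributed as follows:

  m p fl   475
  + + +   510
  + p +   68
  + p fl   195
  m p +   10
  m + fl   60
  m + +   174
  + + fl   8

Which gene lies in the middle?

The two most frequent reciprocal classes, m p fl and + + +, are the parental types, so the F1 was m p fl / + + +.
The two rarest classes, m p + and + + fl, are the double crossovers. Comparing them with the parentals, only the fl allele has switched, so fl is the middle locus and the order is m – fl – p.

fl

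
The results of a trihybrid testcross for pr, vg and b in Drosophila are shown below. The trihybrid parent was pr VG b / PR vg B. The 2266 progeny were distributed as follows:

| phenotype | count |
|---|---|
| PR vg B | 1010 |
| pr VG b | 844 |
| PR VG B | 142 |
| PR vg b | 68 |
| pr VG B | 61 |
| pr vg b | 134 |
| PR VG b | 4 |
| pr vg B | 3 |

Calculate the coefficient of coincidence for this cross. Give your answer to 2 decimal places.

The two rarest classes, PR VG b and pr vg B, are the double crossovers. Comparing them with the parentals, only the pr allele has switched, so pr is the middle locus and the order is b – pr – vg.
b–pr: (129 + 7)/2266 = 0.0600; pr–vg: (276 + 7)/2266 = 0.1249.
Expected DCO frequency = 0.0600 × 0.1249 ≈ 0.00749; observed = 7/2266 ≈ 0.00309.
Coefficient of coincidence = 0.00309/0.00749 ≈ 0.41.

0.41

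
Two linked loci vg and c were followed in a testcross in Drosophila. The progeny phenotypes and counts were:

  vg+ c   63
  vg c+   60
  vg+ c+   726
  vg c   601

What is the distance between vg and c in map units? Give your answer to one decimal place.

The two most frequent classes, vg+ c+ (726) and vg c (601), are the parental types, so the F1 was vg+ c+ / vg c.
The recombinant classes are vg+ c and vg c+: 63 + 60 = 123.
Recombination frequency = 123/1450 = 0.0848 ≈ 8.5%, i.e. 8.5 map units.

8.5 map units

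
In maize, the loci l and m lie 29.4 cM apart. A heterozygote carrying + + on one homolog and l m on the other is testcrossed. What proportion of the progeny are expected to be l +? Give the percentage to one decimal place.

14.7%

A map distance of 29.4 cM corresponds to a recombination frequency of 0.294.
The F1 is + + / l m, so l + is a recombinant gamete class with expected frequency r/2 = 0.294/2 = 0.1470.
That is 0.1470 = 14.7% of the progeny.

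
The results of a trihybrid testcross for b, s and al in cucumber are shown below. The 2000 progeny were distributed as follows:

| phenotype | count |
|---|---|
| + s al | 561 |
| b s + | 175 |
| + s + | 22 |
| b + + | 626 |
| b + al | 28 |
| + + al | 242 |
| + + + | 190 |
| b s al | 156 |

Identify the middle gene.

al

The two most frequent reciprocal classes, b + + and + s al, are the parental types, so the F1 was b + + / + s al.
The two rarest classes, b + al and + s +, are the double crossovers. Comparing them with the parentals, only the al allele has switched, so al is the middle locus and the order is b – al – s.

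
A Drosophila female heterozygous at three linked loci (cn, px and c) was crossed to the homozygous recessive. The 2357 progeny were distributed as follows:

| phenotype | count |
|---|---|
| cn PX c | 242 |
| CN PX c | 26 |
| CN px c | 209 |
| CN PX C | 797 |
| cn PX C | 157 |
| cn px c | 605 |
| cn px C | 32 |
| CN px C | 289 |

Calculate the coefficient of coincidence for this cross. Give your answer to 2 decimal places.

The two most frequent reciprocal classes, CN PX C and cn px c, are the parental types, so the F1 was CN PX C / cn px c.
The two rarest classes, CN PX c and cn px C, are the double crossovers. Comparing them with the parentals, only the c allele has switched, so c is the middle locus and the order is cn – c – px.
cn–c: (366 + 58)/2357 = 0.1799; c–px: (531 + 58)/2357 = 0.2499.
Expected DCO frequency = 0.1799 × 0.2499 ≈ 0.04496; observed = 58/2357 ≈ 0.02461.
Coefficient of coincidence = 0.02461/0.04496 ≈ 0.55.

0.55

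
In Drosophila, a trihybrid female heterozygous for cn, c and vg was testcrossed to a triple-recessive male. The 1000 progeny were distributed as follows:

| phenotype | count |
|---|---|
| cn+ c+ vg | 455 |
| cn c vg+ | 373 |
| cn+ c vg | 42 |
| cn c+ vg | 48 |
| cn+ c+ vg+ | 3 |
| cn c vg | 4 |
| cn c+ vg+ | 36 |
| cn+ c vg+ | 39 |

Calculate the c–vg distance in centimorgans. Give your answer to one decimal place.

8.5 centimorgans

The two most frequent reciprocal classes, cn+ c+ vg and cn c vg+, are the parental types, so the F1 was cn+ c+ vg / cn c vg+.
The two rarest classes, cn+ c+ vg+ and cn c vg, are the double crossovers. Comparing them with the parentals, only the vg allele has switched, so vg is the middle locus and the order is cn – vg – c.
Crossovers in the vg–c interval produce the single-crossover classes cn+ c vg and cn c+ vg+ (42 + 36 = 78) plus the double crossovers (7).
RF(vg–c) = (78 + 7) / 1000 = 85/1000 = 0.0850 → 8.5 centimorgans.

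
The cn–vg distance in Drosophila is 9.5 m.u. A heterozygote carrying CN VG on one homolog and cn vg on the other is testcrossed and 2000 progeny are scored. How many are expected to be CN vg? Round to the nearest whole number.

A map distance of 9.5 m.u. corresponds to a recombination frequency of 0.095.
The F1 is CN VG / cn vg, so CN vg is a recombinant gamete class with expected frequency r/2 = 0.095/2 = 0.0475.
Expected number = 0.0475 × 2000 = 95.00 ≈ 95.

95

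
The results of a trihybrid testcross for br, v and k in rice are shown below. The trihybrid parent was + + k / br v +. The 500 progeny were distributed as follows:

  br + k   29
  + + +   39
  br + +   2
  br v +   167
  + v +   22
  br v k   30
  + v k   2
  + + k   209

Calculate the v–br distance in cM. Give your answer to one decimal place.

The two rarest classes, + v k and br + +, are the double crossovers. Comparing them with the parentals, only the v allele has switched, so v is the middle locus and the order is br – v – k.
Crossovers in the br–v interval produce the single-crossover classes br + k and + v + (29 + 22 = 51) plus the double crossovers (4).
RF(br–v) = (51 + 4) / 500 = 55/500 = 0.1100 → 11.0 cM.

11.0 cM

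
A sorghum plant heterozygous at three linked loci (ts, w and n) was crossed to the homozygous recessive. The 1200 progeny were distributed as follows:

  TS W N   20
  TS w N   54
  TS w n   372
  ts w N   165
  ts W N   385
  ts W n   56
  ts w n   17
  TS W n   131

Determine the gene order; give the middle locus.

ts

The two most frequent reciprocal classes, ts W N and TS w n, are the parental types, so the F1 was ts W N / TS w n.
The two rarest classes, TS W N and ts w n, are the double crossovers. Comparing them with the parentals, only the ts allele has switched, so ts is the middle locus and the order is w – ts – n.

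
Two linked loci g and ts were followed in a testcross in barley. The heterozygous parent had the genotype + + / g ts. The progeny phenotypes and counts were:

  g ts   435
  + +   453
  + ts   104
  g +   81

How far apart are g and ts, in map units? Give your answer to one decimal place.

17.2 map units

The recombinant classes are + ts and g +: 104 + 81 = 185.
Recombination frequency = 185/1073 = 0.1724 ≈ 17.2%, i.e. 17.2 map units.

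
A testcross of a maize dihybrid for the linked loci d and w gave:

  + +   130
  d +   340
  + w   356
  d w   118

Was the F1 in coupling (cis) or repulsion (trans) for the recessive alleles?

The two most frequent classes are + w (356) and d + (340); these are the parental (non-recombinant) types.
So the F1 carried + w on one chromosome and d + on the other — the recessive alleles are on opposite chromosomes (trans / repulsion).

trans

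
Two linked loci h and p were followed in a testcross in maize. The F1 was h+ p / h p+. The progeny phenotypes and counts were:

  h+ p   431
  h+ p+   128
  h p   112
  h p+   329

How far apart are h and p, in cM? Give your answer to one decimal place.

The recombinant classes are h+ p+ and h p: 128 + 112 = 240.
Recombination frequency = 240/1000 = 0.2400 ≈ 24.0%, i.e. 24.0 cM.

24.0 cM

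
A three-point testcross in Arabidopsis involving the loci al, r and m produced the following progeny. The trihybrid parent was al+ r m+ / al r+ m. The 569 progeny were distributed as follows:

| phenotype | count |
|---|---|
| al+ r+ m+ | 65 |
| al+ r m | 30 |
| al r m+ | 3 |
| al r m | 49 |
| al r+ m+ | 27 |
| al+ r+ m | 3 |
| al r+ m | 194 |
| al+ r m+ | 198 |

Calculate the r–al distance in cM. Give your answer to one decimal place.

The two rarest classes, al r m+ and al+ r+ m, are the double crossovers. Comparing them with the parentals, only the al allele has switched, so al is the middle locus and the order is m – al – r.
Crossovers in the al–r interval produce the single-crossover classes al+ r+ m+ and al r m (65 + 49 = 114) plus the double crossovers (6).
RF(al–r) = (114 + 6) / 569 = 120/569 = 0.2109 → 21.1 cM.

21.1 cM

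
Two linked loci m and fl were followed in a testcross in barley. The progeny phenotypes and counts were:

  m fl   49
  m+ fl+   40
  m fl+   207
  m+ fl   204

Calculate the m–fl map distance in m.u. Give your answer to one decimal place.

17.8 m.u.

The two most frequent classes, m+ fl (204) and m fl+ (207), are the parental types, so the F1 was m+ fl / m fl+.
The recombinant classes are m+ fl+ and m fl: 40 + 49 = 89.
Recombination frequency = 89/500 = 0.1780 ≈ 17.8%, i.e. 17.8 m.u.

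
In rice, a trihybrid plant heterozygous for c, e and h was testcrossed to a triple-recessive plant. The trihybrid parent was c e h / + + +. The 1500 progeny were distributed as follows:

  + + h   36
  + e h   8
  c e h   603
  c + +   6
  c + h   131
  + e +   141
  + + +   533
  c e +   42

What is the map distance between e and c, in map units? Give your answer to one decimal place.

The two rarest classes, + e h and c + +, are the double crossovers. Comparing them with the parentals, only the c allele has switched, so c is the middle locus and the order is e – c – h.
Crossovers in the e–c interval produce the single-crossover classes c + h and + e + (131 + 141 = 272) plus the double crossovers (14).
RF(e–c) = (272 + 14) / 1500 = 286/1500 = 0.1907 → 19.1 map units.

19.1 map units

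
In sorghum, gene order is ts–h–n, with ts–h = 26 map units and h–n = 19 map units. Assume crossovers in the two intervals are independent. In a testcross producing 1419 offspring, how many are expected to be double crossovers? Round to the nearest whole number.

70

Map distances give recombination frequencies of 0.260 and 0.190 for the two intervals.
With no interference, expected double-crossover frequency = 0.260 × 0.190 = 0.04940.
Expected number = 0.04940 × 1419 = 70.10 ≈ 70.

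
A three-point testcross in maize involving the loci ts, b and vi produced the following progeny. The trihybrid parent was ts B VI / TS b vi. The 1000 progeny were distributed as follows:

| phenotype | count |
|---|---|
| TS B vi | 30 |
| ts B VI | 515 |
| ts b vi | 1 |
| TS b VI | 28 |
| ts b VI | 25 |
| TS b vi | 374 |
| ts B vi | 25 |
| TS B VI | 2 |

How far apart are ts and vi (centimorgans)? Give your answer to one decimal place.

The two rarest classes, TS B VI and ts b vi, are the double crossovers. Comparing them with the parentals, only the ts allele has switched, so ts is the middle locus and the order is b – ts – vi.
Crossovers in the ts–vi interval produce the single-crossover classes ts B vi and TS b VI (25 + 28 = 53) plus the double crossovers (3).
RF(ts–vi) = (53 + 3) / 1000 = 56/1000 = 0.0560 → 5.6 centimorgans.

5.6 centimorgans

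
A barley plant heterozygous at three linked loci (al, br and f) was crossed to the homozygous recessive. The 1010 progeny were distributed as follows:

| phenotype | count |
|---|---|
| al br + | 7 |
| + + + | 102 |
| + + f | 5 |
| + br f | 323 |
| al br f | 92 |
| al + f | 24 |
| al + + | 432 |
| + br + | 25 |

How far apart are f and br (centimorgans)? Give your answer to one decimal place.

The two most frequent reciprocal classes, + br f and al + +, are the parental types, so the F1 was + br f / al + +.
The two rarest classes, + + f and al br +, are the double crossovers. Comparing them with the parentals, only the br allele has switched, so br is the middle locus and the order is f – br – al.
Crossovers in the f–br interval produce the single-crossover classes + br + and al + f (25 + 24 = 49) plus the double crossovers (12).
RF(f–br) = (49 + 12) / 1010 = 61/1010 = 0.0604 → 6.0 centimorgans.

6.0 centimorgans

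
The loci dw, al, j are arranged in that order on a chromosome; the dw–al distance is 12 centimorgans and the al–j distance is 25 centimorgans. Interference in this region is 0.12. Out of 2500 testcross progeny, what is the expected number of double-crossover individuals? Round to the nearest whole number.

Map distances give recombination frequencies of 0.120 and 0.250 for the two intervals.
With interference 0.12 (so coincidence = 0.88), expected double-crossover frequency = 0.120 × 0.250 × 0.88 = 0.02640.
Expected number = 0.02640 × 2500 = 66.00 ≈ 66.

66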